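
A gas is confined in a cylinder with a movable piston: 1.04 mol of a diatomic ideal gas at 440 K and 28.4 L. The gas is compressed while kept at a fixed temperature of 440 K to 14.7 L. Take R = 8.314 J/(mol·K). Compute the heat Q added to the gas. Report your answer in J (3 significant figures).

Isothermal ⇒ ΔU = 0, so Q = W = nRT ln(V₂/V₁).
Q = (1.04)(8.314)(440) ln(14.7/28.4) = 3804 × -0.6585 = -2505 J.

Q ≈ -2510 J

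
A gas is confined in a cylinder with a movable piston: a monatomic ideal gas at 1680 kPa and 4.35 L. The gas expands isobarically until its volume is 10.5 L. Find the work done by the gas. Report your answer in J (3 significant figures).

W ≈ 10300 J

Isobaric: W = P ΔV.
W = (1680 kPa)(10.5 − 4.35 L) = (1680)(6.15) = 10332 J.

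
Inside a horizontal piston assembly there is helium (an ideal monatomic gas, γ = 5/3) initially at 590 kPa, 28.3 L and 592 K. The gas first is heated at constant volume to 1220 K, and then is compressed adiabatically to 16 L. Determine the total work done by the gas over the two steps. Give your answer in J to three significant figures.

Step 1 (isochoric): W = 0 (constant volume).
After step 1: P = 1216 kPa (V unchanged).
Step 2 (adiabatic): W = (P₁V₁ − P₂V₂)/(γ−1) = (34409 − 50325)/0.667 = -23874 J.
W_total = 0 − 23874 = -23874 J.

W_total ≈ -23900 J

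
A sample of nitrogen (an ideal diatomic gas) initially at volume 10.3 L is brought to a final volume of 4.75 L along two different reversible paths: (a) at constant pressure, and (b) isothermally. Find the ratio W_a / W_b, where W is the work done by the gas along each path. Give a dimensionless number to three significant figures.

W_a / W_b ≈ 0.696

Path (a) isobaric: W = P₁(V₂ − V₁) → W_a/(P₁V₁) = -0.5388.
Path (b) isothermal: W = P₁V₁ ln(V₂/V₁) → W_b/(P₁V₁) = -0.774.
W_a / W_b = -0.5388 / -0.774 = 0.6962.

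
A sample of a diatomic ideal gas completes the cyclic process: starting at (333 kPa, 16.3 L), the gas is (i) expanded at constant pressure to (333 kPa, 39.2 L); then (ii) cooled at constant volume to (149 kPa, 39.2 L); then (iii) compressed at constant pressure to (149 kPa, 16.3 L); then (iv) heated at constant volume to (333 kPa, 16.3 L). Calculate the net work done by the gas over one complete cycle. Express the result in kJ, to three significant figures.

Constant-volume legs do no work.
W(i) = (333)(39.2 − 16.3) = 7626 J; W(iii) = (149)(16.3 − 39.2) = -3412 J.
W_net = 7626 − 3412 = 4214 J (the clockwise enclosed area).

W_net ≈ 4.21 kJ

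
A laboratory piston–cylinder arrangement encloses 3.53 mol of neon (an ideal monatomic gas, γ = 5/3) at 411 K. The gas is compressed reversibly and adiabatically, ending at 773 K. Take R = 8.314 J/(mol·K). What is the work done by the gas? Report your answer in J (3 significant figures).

W ≈ -15900 J

Adiabatic ⇒ Q = 0, so W_by = −ΔU = nCᵥ(T₁ − T₂).
Cᵥ = 3R/2 = 12.47 J/(mol·K).
W = (3.53)(12.47)(411 − 773) = -15936 J.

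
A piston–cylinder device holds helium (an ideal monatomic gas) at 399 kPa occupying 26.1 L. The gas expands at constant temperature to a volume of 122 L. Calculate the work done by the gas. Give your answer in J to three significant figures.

W ≈ 16100 J

Isothermal: W = nRT ln(V₂/V₁) = P₁V₁ ln(V₂/V₁).
P₁V₁ = (399 kPa)(26.1 L) = 10414 J.
W = 10414 × ln(122/26.1) = 10414 × 1.542
W_by_gas = 16059 J.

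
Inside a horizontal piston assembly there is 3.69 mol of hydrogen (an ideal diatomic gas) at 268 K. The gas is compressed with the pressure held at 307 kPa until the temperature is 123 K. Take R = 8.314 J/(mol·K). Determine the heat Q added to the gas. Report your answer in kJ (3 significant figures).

Isobaric: W = nRΔT = (3.69)(8.314)(-145) = -4448 J.
ΔU = nCᵥΔT with Cᵥ = 5R/2: ΔU = (3.69)(20.79)(-145) = -11121 J.
Q = ΔU + W = -11121 − 4448 = -15569 J.

Q ≈ -15.6 kJ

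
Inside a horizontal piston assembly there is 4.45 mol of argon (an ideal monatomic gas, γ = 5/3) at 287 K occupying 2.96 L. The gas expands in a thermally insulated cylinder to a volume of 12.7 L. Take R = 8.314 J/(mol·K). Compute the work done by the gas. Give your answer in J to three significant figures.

Adiabatic: TV^(γ−1) = const with γ = 5/3.
T₂ = T₁ (V₁/V₂)^(γ−1) = 287 × (2.96/12.7)^0.667 = 287 × 0.3787 = 108.7 K.
W_by = nCᵥ(T₁ − T₂) = (4.45)(12.47)(287 − 108.7) = 9895 J.

W ≈ 9900 J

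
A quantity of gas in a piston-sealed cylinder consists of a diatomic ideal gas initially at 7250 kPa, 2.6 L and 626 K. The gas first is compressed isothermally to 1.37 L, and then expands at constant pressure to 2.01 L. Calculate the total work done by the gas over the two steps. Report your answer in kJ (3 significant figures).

Step 1 (isothermal): W = P₁V₁ ln(V₂/V₁) = (18850) ln(1.37/2.6) = -12077 J.
After step 1: P = 13759 kPa, V = 1.37 L, T = 626 K.
Step 2 (isobaric): W = PΔV = (13759 kPa)(2.01 − 1.37 L) = 8806 J.
W_total = -12077 + 8806 = -3271 J.

W_total ≈ -3.27 kJ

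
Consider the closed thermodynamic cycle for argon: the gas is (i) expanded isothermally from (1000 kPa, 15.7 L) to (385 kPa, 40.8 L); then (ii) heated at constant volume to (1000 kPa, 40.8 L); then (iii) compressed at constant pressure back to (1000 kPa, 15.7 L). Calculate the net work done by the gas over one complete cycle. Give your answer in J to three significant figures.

W_net ≈ -10100 J

Leg (i): W = PᵢVᵢ ln(V_f/Vᵢ) = (15700) ln(40.8/15.7) = 14994 J.
Leg (ii): W = 0.
Leg (iii): W = PΔV = (1000)(15.7 − 40.8) = -25100 J.
W_net = 14994 − 25100 = -10106 J.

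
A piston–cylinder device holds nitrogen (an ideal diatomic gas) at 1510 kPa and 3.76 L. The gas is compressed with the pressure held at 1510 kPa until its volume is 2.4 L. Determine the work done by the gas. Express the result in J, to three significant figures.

Isobaric: W = P ΔV.
W = (1510 kPa)(2.4 − 3.76 L) = (1510)(-1.36) = -2054 J.

W ≈ -2050 J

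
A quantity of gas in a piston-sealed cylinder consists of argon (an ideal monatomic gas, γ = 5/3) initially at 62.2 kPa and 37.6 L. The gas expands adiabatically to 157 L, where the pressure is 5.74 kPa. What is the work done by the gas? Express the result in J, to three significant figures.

W ≈ 2160 J

Adiabatic: W = (P₁V₁ − P₂V₂)/(γ − 1) with γ = 5/3.
P₁V₁ = 2339 J, P₂V₂ = 901.2 J.
W = (2339 − 901.2) / 0.6667 = 2156 J.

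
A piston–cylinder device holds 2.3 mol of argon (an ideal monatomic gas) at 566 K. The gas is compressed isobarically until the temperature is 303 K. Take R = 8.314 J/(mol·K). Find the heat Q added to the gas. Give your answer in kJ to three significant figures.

Isobaric: W = nRΔT = (2.3)(8.314)(-263) = -5029 J.
ΔU = nCᵥΔT with Cᵥ = 3R/2: ΔU = (2.3)(12.47)(-263) = -7544 J.
Q = ΔU + W = -7544 − 5029 = -12573 J.

Q ≈ -12.6 kJ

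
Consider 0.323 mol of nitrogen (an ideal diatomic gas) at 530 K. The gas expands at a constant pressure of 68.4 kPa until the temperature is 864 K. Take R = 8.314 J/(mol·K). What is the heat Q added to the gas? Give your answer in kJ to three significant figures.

Isobaric: W = nRΔT = (0.323)(8.314)(334) = 896.9 J.
ΔU = nCᵥΔT with Cᵥ = 5R/2: ΔU = (0.323)(20.79)(334) = 2242 J.
Q = ΔU + W = 2242 + 896.9 = 3139 J.

Q ≈ 3.14 kJ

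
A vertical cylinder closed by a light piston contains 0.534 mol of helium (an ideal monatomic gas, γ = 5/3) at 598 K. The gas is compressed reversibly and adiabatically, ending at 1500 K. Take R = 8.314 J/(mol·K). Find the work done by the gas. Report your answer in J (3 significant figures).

W ≈ -6010 J

Adiabatic ⇒ Q = 0, so W_by = −ΔU = nCᵥ(T₁ − T₂).
Cᵥ = 3R/2 = 12.47 J/(mol·K).
W = (0.534)(12.47)(598 − 1500) = -6007 J.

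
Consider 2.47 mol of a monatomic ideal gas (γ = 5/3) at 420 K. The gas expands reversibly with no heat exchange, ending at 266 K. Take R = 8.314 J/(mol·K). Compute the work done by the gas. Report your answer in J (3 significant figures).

W ≈ 4740 J

Adiabatic ⇒ Q = 0, so W_by = −ΔU = nCᵥ(T₁ − T₂).
Cᵥ = 3R/2 = 12.47 J/(mol·K).
W = (2.47)(12.47)(420 − 266) = 4744 J.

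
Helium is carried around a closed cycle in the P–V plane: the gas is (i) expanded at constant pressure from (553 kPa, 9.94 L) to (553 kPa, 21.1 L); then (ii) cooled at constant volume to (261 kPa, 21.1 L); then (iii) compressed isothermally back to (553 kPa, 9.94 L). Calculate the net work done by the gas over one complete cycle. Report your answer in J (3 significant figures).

Leg (i): W = PΔV = (553)(21.1 − 9.94) = 6171 J.
Leg (ii): W = 0.
Leg (iii): W = PᵢVᵢ ln(V_f/Vᵢ) = (5507) ln(9.94/21.1) = -4145 J.
W_net = 6171 − 4145 = 2026 J.

W_net ≈ 2030 J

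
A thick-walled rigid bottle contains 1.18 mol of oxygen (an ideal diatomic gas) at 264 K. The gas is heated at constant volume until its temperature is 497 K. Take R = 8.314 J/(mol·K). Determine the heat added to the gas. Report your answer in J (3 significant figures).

Constant volume ⇒ W = 0, so Q = ΔU = nCᵥΔT with Cᵥ = 5R/2 = 20.79 J/(mol·K).
ΔU = (1.18)(20.79)(497 − 264) = 5715 J.

Q ≈ 5710 J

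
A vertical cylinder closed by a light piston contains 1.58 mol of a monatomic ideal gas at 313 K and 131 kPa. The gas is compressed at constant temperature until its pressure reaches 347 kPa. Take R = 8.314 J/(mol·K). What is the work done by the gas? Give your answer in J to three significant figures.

Isothermal process: W = nRT ln(V₂/V₁) = nRT ln(P₁/P₂).
W = (1.58)(8.314)(313) × ln(131/347)
  = 4112 × ln(0.3775) = 4112 × -0.9741
W_by_gas = -4005 J.

W ≈ -4010 J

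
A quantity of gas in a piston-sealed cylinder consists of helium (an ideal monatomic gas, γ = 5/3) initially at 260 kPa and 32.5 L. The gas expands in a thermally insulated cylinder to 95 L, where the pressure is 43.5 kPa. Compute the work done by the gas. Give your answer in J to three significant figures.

Adiabatic: W = (P₁V₁ − P₂V₂)/(γ − 1) with γ = 5/3.
P₁V₁ = 8450 J, P₂V₂ = 4132 J.
W = (8450 − 4132) / 0.6667 = 6476 J.

W ≈ 6480 J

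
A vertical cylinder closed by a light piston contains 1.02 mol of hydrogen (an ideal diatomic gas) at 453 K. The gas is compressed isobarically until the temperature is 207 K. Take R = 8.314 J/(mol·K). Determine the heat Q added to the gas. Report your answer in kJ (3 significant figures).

Isobaric: W = nRΔT = (1.02)(8.314)(-246) = -2086 J.
ΔU = nCᵥΔT with Cᵥ = 5R/2: ΔU = (1.02)(20.79)(-246) = -5215 J.
Q = ΔU + W = -5215 − 2086 = -7302 J.

Q ≈ -7.30 kJ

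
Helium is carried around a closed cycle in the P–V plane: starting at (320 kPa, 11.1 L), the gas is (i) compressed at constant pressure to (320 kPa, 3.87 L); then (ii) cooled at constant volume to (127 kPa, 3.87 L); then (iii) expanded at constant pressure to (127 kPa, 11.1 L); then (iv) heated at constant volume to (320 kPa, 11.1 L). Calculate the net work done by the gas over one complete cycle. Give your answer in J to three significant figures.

W_net ≈ -1400 J

Constant-volume legs do no work.
W(i) = (320)(3.87 − 11.1) = -2314 J; W(iii) = (127)(11.1 − 3.87) = 918.2 J.
W_net = -2314 + 918.2 = -1395 J (the counter-clockwise enclosed area).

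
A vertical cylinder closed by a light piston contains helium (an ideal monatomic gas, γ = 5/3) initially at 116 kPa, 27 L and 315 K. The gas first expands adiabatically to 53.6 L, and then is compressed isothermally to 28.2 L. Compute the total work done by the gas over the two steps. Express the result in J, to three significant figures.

W_total ≈ 450 J

Step 1 (adiabatic): W = (P₁V₁ − P₂V₂)/(γ−1) = (3132 − 1983)/0.667 = 1724 J.
After step 1: P = 36.99 kPa, V = 53.6 L, T = 199.4 K.
Step 2 (isothermal): W = P₁V₁ ln(V₂/V₁) = (1983) ln(28.2/53.6) = -1273 J.
W_total = 1724 − 1273 = 450.3 J.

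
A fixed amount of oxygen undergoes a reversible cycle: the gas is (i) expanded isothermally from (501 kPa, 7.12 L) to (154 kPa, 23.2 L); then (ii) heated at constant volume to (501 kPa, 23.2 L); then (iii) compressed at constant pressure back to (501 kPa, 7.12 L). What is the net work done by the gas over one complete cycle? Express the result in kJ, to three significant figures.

Leg (i): W = PᵢVᵢ ln(V_f/Vᵢ) = (3567) ln(23.2/7.12) = 4214 J.
Leg (ii): W = 0.
Leg (iii): W = PΔV = (501)(7.12 − 23.2) = -8056 J.
W_net = 4214 − 8056 = -3842 J.

W_net ≈ -3.84 kJ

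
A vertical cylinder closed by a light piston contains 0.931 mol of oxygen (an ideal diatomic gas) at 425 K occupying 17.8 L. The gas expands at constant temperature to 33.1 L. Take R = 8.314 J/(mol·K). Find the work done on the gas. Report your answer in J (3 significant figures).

W ≈ -2040 J

Isothermal: W = nRT ln(V₂/V₁).
W = (0.931)(8.314)(425) × ln(33.1/17.8)
  = 3290 × 0.6203
W_by_gas = 2041 J; work on gas = −W_by = -2041 J.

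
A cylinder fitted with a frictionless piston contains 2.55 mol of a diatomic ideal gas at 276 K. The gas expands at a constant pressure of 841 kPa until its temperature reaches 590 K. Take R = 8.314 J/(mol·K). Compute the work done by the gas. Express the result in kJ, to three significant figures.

W ≈ 6.66 kJ

Isobaric: W = P ΔV = nR ΔT.
W = (2.55)(8.314)(590 − 276) = 6657 J.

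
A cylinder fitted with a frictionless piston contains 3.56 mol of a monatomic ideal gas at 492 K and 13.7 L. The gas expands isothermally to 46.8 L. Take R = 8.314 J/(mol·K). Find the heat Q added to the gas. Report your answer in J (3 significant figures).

Q ≈ 17900 J

Isothermal ⇒ ΔU = 0, so Q = W = nRT ln(V₂/V₁).
Q = (3.56)(8.314)(492) ln(46.8/13.7) = 14562 × 1.228 = 17889 J.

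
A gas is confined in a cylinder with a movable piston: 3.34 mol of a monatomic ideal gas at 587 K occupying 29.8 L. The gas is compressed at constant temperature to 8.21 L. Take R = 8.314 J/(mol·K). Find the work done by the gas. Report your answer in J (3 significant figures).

Isothermal: W = nRT ln(V₂/V₁).
W = (3.34)(8.314)(587) × ln(8.21/29.8)
  = 16300 × -1.289
W_by_gas = -21014 J.

W ≈ -21000 J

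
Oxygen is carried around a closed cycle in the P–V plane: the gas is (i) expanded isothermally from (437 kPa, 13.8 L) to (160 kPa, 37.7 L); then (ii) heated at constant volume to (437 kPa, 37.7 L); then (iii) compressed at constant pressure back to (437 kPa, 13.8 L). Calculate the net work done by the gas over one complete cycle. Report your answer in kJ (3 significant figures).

Leg (i): W = PᵢVᵢ ln(V_f/Vᵢ) = (6031) ln(37.7/13.8) = 6061 J.
Leg (ii): W = 0.
Leg (iii): W = PΔV = (437)(13.8 − 37.7) = -10444 J.
W_net = 6061 − 10444 = -4384 J.

W_net ≈ -4.38 kJ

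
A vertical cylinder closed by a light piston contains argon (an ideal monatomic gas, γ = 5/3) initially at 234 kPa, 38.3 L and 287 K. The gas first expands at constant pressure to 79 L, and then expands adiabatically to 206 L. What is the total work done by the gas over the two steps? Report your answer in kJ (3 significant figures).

W_total ≈ 22.6 kJ

Step 1 (isobaric): W = PΔV = (234 kPa)(79 − 38.3 L) = 9524 J.
After step 1: P = 234 kPa, V = 79 L, T = 592 K.
Step 2 (adiabatic): W = (P₁V₁ − P₂V₂)/(γ−1) = (18486 − 9758)/0.667 = 13092 J.
W_total = 9524 + 13092 = 22616 J.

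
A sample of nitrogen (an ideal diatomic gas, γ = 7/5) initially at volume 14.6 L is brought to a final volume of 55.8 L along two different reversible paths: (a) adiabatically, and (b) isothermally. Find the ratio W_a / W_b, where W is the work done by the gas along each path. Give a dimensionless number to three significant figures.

W_a / W_b ≈ 0.774

Path (a) adiabatic: W = P₁V₁(1 − (V₁/V₂)^(γ−1))/(γ−1) → W_a/(P₁V₁) = 1.038.
Path (b) isothermal: W = P₁V₁ ln(V₂/V₁) → W_b/(P₁V₁) = 1.341.
W_a / W_b = 1.038 / 1.341 = 0.774.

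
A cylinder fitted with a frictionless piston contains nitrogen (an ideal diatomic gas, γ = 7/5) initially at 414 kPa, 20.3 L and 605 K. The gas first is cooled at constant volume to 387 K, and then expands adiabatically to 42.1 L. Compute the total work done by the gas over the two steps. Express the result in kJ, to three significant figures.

Step 1 (isochoric): W = 0 (constant volume).
After step 1: P = 264.8 kPa (V unchanged).
Step 2 (adiabatic): W = (P₁V₁ − P₂V₂)/(γ−1) = (5376 − 4015)/0.4 = 3401 J.
W_total = 0 + 3401 = 3401 J.

W_total ≈ 3.40 kJ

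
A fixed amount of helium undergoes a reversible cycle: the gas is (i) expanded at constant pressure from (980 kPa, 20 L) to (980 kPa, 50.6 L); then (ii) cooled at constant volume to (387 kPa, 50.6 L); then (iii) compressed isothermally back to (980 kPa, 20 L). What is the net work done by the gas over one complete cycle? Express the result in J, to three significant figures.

Leg (i): W = PΔV = (980)(50.6 − 20) = 29988 J.
Leg (ii): W = 0.
Leg (iii): W = PᵢVᵢ ln(V_f/Vᵢ) = (19582) ln(20/50.6) = -18177 J.
W_net = 29988 − 18177 = 11811 J.

W_net ≈ 11800 J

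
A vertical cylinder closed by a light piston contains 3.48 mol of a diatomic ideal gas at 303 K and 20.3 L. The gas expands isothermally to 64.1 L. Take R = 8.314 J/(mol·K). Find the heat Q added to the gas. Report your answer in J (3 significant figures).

Q ≈ 10100 J

Isothermal ⇒ ΔU = 0, so Q = W = nRT ln(V₂/V₁).
Q = (3.48)(8.314)(303) ln(64.1/20.3) = 8767 × 1.15 = 10080 J.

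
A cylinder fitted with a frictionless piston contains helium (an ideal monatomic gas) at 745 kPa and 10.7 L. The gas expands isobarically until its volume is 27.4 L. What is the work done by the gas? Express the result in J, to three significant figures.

W ≈ 12400 J

Isobaric: W = P ΔV.
W = (745 kPa)(27.4 − 10.7 L) = (745)(16.7) = 12442 J.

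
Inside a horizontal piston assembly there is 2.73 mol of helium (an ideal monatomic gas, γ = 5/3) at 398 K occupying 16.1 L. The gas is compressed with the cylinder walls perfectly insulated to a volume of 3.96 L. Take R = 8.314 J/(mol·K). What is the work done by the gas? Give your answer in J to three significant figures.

W ≈ -21000 J

Adiabatic: TV^(γ−1) = const with γ = 5/3.
T₂ = T₁ (V₁/V₂)^(γ−1) = 398 × (16.1/3.96)^0.667 = 398 × 2.547 = 1014 K.
W_by = nCᵥ(T₁ − T₂) = (2.73)(12.47)(398 − 1014) = -20967 J.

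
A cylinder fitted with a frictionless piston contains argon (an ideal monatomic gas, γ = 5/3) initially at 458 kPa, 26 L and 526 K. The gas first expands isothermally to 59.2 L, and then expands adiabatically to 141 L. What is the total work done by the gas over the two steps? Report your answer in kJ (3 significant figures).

Step 1 (isothermal): W = P₁V₁ ln(V₂/V₁) = (11908) ln(59.2/26) = 9798 J.
After step 1: P = 201.1 kPa, V = 59.2 L, T = 526 K.
Step 2 (adiabatic): W = (P₁V₁ − P₂V₂)/(γ−1) = (11908 − 6677)/0.667 = 7847 J.
W_total = 9798 + 7847 = 17645 J.

W_total ≈ 17.6 kJ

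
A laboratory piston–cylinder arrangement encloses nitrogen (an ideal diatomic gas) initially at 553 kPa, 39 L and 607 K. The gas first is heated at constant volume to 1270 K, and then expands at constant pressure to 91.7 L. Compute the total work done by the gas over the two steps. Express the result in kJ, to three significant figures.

W_total ≈ 61.0 kJ

Step 1 (isochoric): W = 0 (constant volume).
After step 1: P = 1157 kPa (V unchanged).
Step 2 (isobaric): W = PΔV = (1157 kPa)(91.7 − 39 L) = 60975 J.
W_total = 0 + 60975 = 60975 J.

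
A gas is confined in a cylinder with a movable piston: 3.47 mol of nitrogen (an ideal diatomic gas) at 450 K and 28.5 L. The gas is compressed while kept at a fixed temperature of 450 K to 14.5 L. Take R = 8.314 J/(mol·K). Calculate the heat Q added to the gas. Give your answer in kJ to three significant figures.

Q ≈ -8.77 kJ

Isothermal ⇒ ΔU = 0, so Q = W = nRT ln(V₂/V₁).
Q = (3.47)(8.314)(450) ln(14.5/28.5) = 12982 × -0.6758 = -8773 J.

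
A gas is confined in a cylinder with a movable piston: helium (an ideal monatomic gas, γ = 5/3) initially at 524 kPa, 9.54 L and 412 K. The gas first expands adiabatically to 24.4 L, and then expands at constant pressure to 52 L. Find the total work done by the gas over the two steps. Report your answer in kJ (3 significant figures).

W_total ≈ 6.51 kJ

Step 1 (adiabatic): W = (P₁V₁ − P₂V₂)/(γ−1) = (4999 − 2673)/0.667 = 3489 J.
After step 1: P = 109.5 kPa, V = 24.4 L, T = 220.3 K.
Step 2 (isobaric): W = PΔV = (109.5 kPa)(52 − 24.4 L) = 3023 J.
W_total = 3489 + 3023 = 6513 J.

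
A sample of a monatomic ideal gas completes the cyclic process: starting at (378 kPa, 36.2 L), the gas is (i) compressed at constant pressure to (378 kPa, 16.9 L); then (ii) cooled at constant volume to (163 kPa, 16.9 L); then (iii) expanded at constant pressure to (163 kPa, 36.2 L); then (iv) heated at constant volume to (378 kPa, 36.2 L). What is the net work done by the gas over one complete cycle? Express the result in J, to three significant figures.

W_net ≈ -4150 J

Constant-volume legs do no work.
W(i) = (378)(16.9 − 36.2) = -7295 J; W(iii) = (163)(36.2 − 16.9) = 3146 J.
W_net = -7295 + 3146 = -4150 J (the counter-clockwise enclosed area).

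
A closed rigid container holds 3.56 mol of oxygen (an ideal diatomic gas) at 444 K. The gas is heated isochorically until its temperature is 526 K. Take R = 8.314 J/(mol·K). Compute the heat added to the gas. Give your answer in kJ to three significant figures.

Constant volume ⇒ W = 0, so Q = ΔU = nCᵥΔT with Cᵥ = 5R/2 = 20.79 J/(mol·K).
ΔU = (3.56)(20.79)(526 − 444) = 6068 J.

Q ≈ 6.07 kJ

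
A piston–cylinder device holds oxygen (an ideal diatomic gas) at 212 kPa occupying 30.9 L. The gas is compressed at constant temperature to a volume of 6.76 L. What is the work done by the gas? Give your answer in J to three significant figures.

Isothermal: W = nRT ln(V₂/V₁) = P₁V₁ ln(V₂/V₁).
P₁V₁ = (212 kPa)(30.9 L) = 6551 J.
W = 6551 × ln(6.76/30.9) = 6551 × -1.52
W_by_gas = -9955 J.

W ≈ -9960 J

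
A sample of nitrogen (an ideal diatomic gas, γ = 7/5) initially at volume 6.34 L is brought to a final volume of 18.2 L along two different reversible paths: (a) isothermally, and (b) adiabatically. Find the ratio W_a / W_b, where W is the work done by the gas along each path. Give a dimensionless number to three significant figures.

Path (a) isothermal: W = P₁V₁ ln(V₂/V₁) → W_a/(P₁V₁) = 1.055.
Path (b) adiabatic: W = P₁V₁(1 − (V₁/V₂)^(γ−1))/(γ−1) → W_b/(P₁V₁) = 0.8604.
W_a / W_b = 1.055 / 0.8604 = 1.226.

W_a / W_b ≈ 1.23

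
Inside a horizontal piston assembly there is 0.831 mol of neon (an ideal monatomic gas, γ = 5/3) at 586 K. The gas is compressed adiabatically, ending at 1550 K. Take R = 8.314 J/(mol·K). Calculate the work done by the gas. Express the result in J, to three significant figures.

W ≈ -9990 J

Adiabatic ⇒ Q = 0, so W_by = −ΔU = nCᵥ(T₁ − T₂).
Cᵥ = 3R/2 = 12.47 J/(mol·K).
W = (0.831)(12.47)(586 − 1550) = -9990 J.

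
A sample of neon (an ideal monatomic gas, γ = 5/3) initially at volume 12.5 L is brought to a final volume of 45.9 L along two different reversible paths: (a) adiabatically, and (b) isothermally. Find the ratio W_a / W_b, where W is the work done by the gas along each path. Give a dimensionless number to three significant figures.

Path (a) adiabatic: W = P₁V₁(1 − (V₁/V₂)^(γ−1))/(γ−1) → W_a/(P₁V₁) = 0.8698.
Path (b) isothermal: W = P₁V₁ ln(V₂/V₁) → W_b/(P₁V₁) = 1.301.
W_a / W_b = 0.8698 / 1.301 = 0.6687.

W_a / W_b ≈ 0.669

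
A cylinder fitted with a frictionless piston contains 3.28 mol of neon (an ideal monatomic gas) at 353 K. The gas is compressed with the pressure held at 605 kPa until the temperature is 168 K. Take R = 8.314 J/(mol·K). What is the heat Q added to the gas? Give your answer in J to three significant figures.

Q ≈ -12600 J

Isobaric: W = nRΔT = (3.28)(8.314)(-185) = -5045 J.
ΔU = nCᵥΔT with Cᵥ = 3R/2: ΔU = (3.28)(12.47)(-185) = -7567 J.
Q = ΔU + W = -7567 − 5045 = -12612 J.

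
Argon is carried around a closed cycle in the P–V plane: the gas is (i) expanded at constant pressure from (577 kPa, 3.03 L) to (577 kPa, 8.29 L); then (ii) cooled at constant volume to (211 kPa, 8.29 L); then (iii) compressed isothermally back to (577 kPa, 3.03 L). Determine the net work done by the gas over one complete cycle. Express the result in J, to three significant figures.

Leg (i): W = PΔV = (577)(8.29 − 3.03) = 3035 J.
Leg (ii): W = 0.
Leg (iii): W = PᵢVᵢ ln(V_f/Vᵢ) = (1749) ln(3.03/8.29) = -1761 J.
W_net = 3035 − 1761 = 1274 J.

W_net ≈ 1270 J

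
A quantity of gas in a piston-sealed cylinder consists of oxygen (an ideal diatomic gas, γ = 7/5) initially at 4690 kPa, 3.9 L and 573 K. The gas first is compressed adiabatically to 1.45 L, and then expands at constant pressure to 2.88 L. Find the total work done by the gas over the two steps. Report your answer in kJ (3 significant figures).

Step 1 (adiabatic): W = (P₁V₁ − P₂V₂)/(γ−1) = (18291 − 27172)/0.4 = -22202 J.
After step 1: P = 18739 kPa, V = 1.45 L, T = 851.2 K.
Step 2 (isobaric): W = PΔV = (18739 kPa)(2.88 − 1.45 L) = 26797 J.
W_total = -22202 + 26797 = 4595 J.

W_total ≈ 4.60 kJ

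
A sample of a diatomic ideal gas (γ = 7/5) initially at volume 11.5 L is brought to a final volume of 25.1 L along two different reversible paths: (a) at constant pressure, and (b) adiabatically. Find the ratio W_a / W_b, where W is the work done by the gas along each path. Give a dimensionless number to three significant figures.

Path (a) isobaric: W = P₁(V₂ − V₁) → W_a/(P₁V₁) = 1.183.
Path (b) adiabatic: W = P₁V₁(1 − (V₁/V₂)^(γ−1))/(γ−1) → W_b/(P₁V₁) = 0.6704.
W_a / W_b = 1.183 / 0.6704 = 1.764.

W_a / W_b ≈ 1.76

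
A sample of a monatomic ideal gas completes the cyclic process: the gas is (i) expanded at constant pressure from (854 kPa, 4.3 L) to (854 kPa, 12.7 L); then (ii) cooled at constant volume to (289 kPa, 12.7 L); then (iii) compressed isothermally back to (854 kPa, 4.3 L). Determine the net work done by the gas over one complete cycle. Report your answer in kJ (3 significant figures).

W_net ≈ 3.20 kJ

Leg (i): W = PΔV = (854)(12.7 − 4.3) = 7174 J.
Leg (ii): W = 0.
Leg (iii): W = PᵢVᵢ ln(V_f/Vᵢ) = (3670) ln(4.3/12.7) = -3975 J.
W_net = 7174 − 3975 = 3199 J.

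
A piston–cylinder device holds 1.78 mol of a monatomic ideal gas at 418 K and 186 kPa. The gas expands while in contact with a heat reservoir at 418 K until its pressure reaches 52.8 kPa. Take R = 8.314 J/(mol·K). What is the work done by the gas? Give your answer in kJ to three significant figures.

Isothermal process: W = nRT ln(V₂/V₁) = nRT ln(P₁/P₂).
W = (1.78)(8.314)(418) × ln(186/52.8)
  = 6186 × ln(3.523) = 6186 × 1.259
W_by_gas = 7790 J.

W ≈ 7.79 kJ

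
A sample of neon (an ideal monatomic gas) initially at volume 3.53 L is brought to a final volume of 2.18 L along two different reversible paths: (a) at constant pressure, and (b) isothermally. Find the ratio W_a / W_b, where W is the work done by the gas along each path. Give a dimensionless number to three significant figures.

W_a / W_b ≈ 0.793

Path (a) isobaric: W = P₁(V₂ − V₁) → W_a/(P₁V₁) = -0.3824.
Path (b) isothermal: W = P₁V₁ ln(V₂/V₁) → W_b/(P₁V₁) = -0.482.
W_a / W_b = -0.3824 / -0.482 = 0.7935.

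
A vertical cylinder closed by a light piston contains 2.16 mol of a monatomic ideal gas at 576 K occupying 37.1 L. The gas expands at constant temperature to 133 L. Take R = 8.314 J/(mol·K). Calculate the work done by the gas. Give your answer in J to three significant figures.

W ≈ 13200 J

Isothermal: W = nRT ln(V₂/V₁).
W = (2.16)(8.314)(576) × ln(133/37.1)
  = 10344 × 1.277
W_by_gas = 13206 J.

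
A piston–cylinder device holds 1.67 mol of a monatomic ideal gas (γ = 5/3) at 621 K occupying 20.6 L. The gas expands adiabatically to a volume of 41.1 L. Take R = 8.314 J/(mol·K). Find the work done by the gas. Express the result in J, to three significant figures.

W ≈ 4770 J

Adiabatic: TV^(γ−1) = const with γ = 5/3.
T₂ = T₁ (V₁/V₂)^(γ−1) = 621 × (20.6/41.1)^0.667 = 621 × 0.631 = 391.8 K.
W_by = nCᵥ(T₁ − T₂) = (1.67)(12.47)(621 − 391.8) = 4773 J.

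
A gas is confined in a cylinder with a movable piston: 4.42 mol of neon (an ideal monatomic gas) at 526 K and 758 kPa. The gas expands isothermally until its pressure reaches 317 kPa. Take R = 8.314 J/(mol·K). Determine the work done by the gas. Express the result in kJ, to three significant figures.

Isothermal process: W = nRT ln(V₂/V₁) = nRT ln(P₁/P₂).
W = (4.42)(8.314)(526) × ln(758/317)
  = 19329 × ln(2.391) = 19329 × 0.8718
W_by_gas = 16851 J.

W ≈ 16.9 kJ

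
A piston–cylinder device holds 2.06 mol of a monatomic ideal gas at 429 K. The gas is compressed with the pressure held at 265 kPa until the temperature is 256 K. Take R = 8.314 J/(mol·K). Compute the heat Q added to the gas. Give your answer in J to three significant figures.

Q ≈ -7410 J

Isobaric: W = nRΔT = (2.06)(8.314)(-173) = -2963 J.
ΔU = nCᵥΔT with Cᵥ = 3R/2: ΔU = (2.06)(12.47)(-173) = -4444 J.
Q = ΔU + W = -4444 − 2963 = -7407 J.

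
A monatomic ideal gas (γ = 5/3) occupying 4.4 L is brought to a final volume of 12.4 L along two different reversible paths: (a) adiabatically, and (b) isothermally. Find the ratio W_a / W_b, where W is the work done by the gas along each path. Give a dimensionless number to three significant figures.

W_a / W_b ≈ 0.722

Path (a) adiabatic: W = P₁V₁(1 − (V₁/V₂)^(γ−1))/(γ−1) → W_a/(P₁V₁) = 0.7482.
Path (b) isothermal: W = P₁V₁ ln(V₂/V₁) → W_b/(P₁V₁) = 1.036.
W_a / W_b = 0.7482 / 1.036 = 0.7221.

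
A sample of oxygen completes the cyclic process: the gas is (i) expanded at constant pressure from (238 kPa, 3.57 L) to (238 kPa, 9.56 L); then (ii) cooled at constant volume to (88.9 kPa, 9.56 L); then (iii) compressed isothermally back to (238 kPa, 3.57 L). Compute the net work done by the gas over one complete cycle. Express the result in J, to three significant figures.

Leg (i): W = PΔV = (238)(9.56 − 3.57) = 1426 J.
Leg (ii): W = 0.
Leg (iii): W = PᵢVᵢ ln(V_f/Vᵢ) = (849.9) ln(3.57/9.56) = -837.2 J.
W_net = 1426 − 837.2 = 588.5 J.

W_net ≈ 588 J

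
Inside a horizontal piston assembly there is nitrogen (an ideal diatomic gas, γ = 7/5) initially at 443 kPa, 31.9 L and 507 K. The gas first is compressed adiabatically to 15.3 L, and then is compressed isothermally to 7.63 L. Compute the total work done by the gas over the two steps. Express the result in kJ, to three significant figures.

Step 1 (adiabatic): W = (P₁V₁ − P₂V₂)/(γ−1) = (14132 − 18960)/0.4 = -12070 J.
After step 1: P = 1239 kPa, V = 15.3 L, T = 680.2 K.
Step 2 (isothermal): W = P₁V₁ ln(V₂/V₁) = (18960) ln(7.63/15.3) = -13192 J.
W_total = -12070 − 13192 = -25262 J.

W_total ≈ -25.3 kJ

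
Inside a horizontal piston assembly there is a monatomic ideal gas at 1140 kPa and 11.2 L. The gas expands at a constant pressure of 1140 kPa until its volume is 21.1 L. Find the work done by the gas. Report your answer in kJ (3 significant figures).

W ≈ 11.3 kJ

Isobaric: W = P ΔV.
W = (1140 kPa)(21.1 − 11.2 L) = (1140)(9.9) = 11286 J.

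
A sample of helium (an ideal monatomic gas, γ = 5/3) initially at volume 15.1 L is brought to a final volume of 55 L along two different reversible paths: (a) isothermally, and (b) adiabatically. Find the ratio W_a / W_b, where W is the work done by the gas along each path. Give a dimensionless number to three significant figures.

Path (a) isothermal: W = P₁V₁ ln(V₂/V₁) → W_a/(P₁V₁) = 1.293.
Path (b) adiabatic: W = P₁V₁(1 − (V₁/V₂)^(γ−1))/(γ−1) → W_b/(P₁V₁) = 0.8664.
W_a / W_b = 1.293 / 0.8664 = 1.492.

W_a / W_b ≈ 1.49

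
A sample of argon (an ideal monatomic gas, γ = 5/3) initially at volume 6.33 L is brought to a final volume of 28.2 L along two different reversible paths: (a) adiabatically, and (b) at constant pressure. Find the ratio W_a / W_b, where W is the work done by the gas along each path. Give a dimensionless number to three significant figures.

W_a / W_b ≈ 0.274

Path (a) adiabatic: W = P₁V₁(1 − (V₁/V₂)^(γ−1))/(γ−1) → W_a/(P₁V₁) = 0.946.
Path (b) isobaric: W = P₁(V₂ − V₁) → W_b/(P₁V₁) = 3.455.
W_a / W_b = 0.946 / 3.455 = 0.2738.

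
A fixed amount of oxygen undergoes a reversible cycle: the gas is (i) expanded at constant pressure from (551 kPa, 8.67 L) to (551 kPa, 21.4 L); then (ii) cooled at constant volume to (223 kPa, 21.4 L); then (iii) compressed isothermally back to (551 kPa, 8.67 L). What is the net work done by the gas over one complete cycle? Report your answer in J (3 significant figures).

Leg (i): W = PΔV = (551)(21.4 − 8.67) = 7014 J.
Leg (ii): W = 0.
Leg (iii): W = PᵢVᵢ ln(V_f/Vᵢ) = (4772) ln(8.67/21.4) = -4312 J.
W_net = 7014 − 4312 = 2702 J.

W_net ≈ 2700 J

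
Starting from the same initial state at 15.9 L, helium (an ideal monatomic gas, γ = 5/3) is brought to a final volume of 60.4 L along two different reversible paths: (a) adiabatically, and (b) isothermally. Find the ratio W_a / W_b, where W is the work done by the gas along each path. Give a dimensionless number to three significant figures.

W_a / W_b ≈ 0.662

Path (a) adiabatic: W = P₁V₁(1 − (V₁/V₂)^(γ−1))/(γ−1) → W_a/(P₁V₁) = 0.8839.
Path (b) isothermal: W = P₁V₁ ln(V₂/V₁) → W_b/(P₁V₁) = 1.335.
W_a / W_b = 0.8839 / 1.335 = 0.6622.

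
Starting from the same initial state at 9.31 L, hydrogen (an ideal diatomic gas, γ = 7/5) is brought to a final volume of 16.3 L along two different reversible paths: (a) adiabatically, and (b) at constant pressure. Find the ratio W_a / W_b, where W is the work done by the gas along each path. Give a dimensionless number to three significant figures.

W_a / W_b ≈ 0.668

Path (a) adiabatic: W = P₁V₁(1 − (V₁/V₂)^(γ−1))/(γ−1) → W_a/(P₁V₁) = 0.5018.
Path (b) isobaric: W = P₁(V₂ − V₁) → W_b/(P₁V₁) = 0.7508.
W_a / W_b = 0.5018 / 0.7508 = 0.6683.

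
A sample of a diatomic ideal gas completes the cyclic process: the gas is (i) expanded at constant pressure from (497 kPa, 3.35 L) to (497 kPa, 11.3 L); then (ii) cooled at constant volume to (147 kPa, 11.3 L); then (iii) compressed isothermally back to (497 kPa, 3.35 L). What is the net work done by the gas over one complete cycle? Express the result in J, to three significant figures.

W_net ≈ 1930 J

Leg (i): W = PΔV = (497)(11.3 − 3.35) = 3951 J.
Leg (ii): W = 0.
Leg (iii): W = PᵢVᵢ ln(V_f/Vᵢ) = (1661) ln(3.35/11.3) = -2020 J.
W_net = 3951 − 2020 = 1932 J.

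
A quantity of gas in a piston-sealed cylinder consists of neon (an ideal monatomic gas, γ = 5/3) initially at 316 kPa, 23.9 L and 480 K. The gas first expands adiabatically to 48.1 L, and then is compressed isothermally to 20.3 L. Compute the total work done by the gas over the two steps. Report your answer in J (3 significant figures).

W_total ≈ 135 J

Step 1 (adiabatic): W = (P₁V₁ − P₂V₂)/(γ−1) = (7552 − 4738)/0.667 = 4222 J.
After step 1: P = 98.5 kPa, V = 48.1 L, T = 301.1 K.
Step 2 (isothermal): W = P₁V₁ ln(V₂/V₁) = (4738) ln(20.3/48.1) = -4087 J.
W_total = 4222 − 4087 = 134.5 J.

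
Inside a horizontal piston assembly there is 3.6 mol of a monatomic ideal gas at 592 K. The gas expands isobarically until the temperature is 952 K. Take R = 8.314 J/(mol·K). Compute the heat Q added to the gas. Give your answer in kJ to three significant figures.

Isobaric: W = nRΔT = (3.6)(8.314)(360) = 10775 J.
ΔU = nCᵥΔT with Cᵥ = 3R/2: ΔU = (3.6)(12.47)(360) = 16162 J.
Q = ΔU + W = 16162 + 10775 = 26937 J.

Q ≈ 26.9 kJ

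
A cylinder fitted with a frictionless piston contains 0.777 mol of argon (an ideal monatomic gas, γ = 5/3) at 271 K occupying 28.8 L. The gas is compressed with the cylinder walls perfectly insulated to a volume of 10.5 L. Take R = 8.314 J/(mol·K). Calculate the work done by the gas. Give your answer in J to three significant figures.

W ≈ -2520 J

Adiabatic: TV^(γ−1) = const with γ = 5/3.
T₂ = T₁ (V₁/V₂)^(γ−1) = 271 × (28.8/10.5)^0.667 = 271 × 1.959 = 531 K.
W_by = nCᵥ(T₁ − T₂) = (0.777)(12.47)(271 − 531) = -2520 J.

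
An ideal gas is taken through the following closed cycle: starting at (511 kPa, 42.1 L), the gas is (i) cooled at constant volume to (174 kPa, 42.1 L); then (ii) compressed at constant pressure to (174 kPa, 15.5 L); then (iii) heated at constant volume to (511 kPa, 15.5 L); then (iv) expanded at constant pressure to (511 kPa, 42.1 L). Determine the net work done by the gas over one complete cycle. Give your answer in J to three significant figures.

Constant-volume legs do no work.
W(ii) = (174)(15.5 − 42.1) = -4628 J; W(iv) = (511)(42.1 − 15.5) = 13593 J.
W_net = -4628 + 13593 = 8964 J (the clockwise enclosed area).

W_net ≈ 8960 J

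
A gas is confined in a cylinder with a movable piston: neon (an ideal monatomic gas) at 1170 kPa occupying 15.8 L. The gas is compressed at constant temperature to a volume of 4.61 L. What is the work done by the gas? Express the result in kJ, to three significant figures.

W ≈ -22.8 kJ

Isothermal: W = nRT ln(V₂/V₁) = P₁V₁ ln(V₂/V₁).
P₁V₁ = (1170 kPa)(15.8 L) = 18486 J.
W = 18486 × ln(4.61/15.8) = 18486 × -1.232
W_by_gas = -22771 J.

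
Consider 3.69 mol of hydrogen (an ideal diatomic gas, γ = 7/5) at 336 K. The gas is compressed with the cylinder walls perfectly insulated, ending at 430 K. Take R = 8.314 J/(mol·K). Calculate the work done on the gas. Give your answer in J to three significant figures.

W ≈ 7210 J

Adiabatic ⇒ Q = 0, so W_by = −ΔU = nCᵥ(T₁ − T₂).
Cᵥ = 5R/2 = 20.79 J/(mol·K).
W = (3.69)(20.79)(336 − 430) = -7209 J.
Work on gas = −W_by = 7209 J.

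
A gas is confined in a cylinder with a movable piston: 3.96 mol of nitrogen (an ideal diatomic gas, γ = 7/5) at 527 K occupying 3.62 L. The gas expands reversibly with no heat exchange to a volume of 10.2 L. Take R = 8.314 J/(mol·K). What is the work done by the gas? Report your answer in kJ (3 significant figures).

Adiabatic: TV^(γ−1) = const with γ = 7/5.
T₂ = T₁ (V₁/V₂)^(γ−1) = 527 × (3.62/10.2)^0.4 = 527 × 0.6608 = 348.2 K.
W_by = nCᵥ(T₁ − T₂) = (3.96)(20.79)(527 − 348.2) = 14715 J.

W ≈ 14.7 kJ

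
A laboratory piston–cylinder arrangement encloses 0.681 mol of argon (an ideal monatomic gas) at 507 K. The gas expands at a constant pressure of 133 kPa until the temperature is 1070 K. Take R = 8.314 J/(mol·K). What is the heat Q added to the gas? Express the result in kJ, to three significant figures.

Q ≈ 7.97 kJ

Isobaric: W = nRΔT = (0.681)(8.314)(563) = 3188 J.
ΔU = nCᵥΔT with Cᵥ = 3R/2: ΔU = (0.681)(12.47)(563) = 4781 J.
Q = ΔU + W = 4781 + 3188 = 7969 J.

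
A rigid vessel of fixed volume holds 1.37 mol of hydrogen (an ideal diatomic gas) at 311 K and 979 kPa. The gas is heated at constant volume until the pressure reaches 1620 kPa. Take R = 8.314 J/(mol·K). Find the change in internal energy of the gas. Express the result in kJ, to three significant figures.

Constant volume ⇒ W = 0, so Q = ΔU = nCᵥΔT with Cᵥ = 5R/2 = 20.79 J/(mol·K).
At constant V, T₂/T₁ = P₂/P₁ ⇒ ΔT = T₁(P₂/P₁ − 1) = 311·(1620/979 − 1) = 203.6 K.
ΔU = (1.37)(20.79)(203.6) = 5798 J.

ΔU ≈ 5.80 kJ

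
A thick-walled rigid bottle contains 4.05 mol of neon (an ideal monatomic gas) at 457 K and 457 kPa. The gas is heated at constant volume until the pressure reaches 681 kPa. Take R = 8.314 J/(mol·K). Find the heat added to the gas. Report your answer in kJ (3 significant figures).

Q ≈ 11.3 kJ

Constant volume ⇒ W = 0, so Q = ΔU = nCᵥΔT with Cᵥ = 3R/2 = 12.47 J/(mol·K).
At constant V, T₂/T₁ = P₂/P₁ ⇒ ΔT = T₁(P₂/P₁ − 1) = 457·(681/457 − 1) = 224 K.
ΔU = (4.05)(12.47)(224) = 11314 J.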